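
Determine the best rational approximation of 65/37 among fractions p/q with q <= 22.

Expand x = 65/37 as a continued fraction with the Euclidean algorithm:
  65 = 1*37 + 28, so a_0 = 1.
  37 = 1*28 + 9, so a_1 = 1.
  28 = 3*9 + 1, so a_2 = 3.
  9 = 9*1 + 0, so a_3 = 9.
so x = [1; 1, 3, 9].
Convergents (p_i = a_i*p_{i-1} + p_{i-2}, q_i = a_i*q_{i-1} + q_{i-2} with p_{-2}=0, p_{-1}=1, q_{-2}=1, q_{-1}=0), until the denominator exceeds 22:
  i=0: a_0=1, p_0 = 1*1 + 0 = 1, q_0 = 1*0 + 1 = 1.
  i=1: a_1=1, p_1 = 1*1 + 1 = 2, q_1 = 1*1 + 0 = 1.
  i=2: a_2=3, p_2 = 3*2 + 1 = 7, q_2 = 3*1 + 1 = 4.
  i=3: a_3=9, p_3 = 9*7 + 2 = 65, q_3 = 9*4 + 1 = 37.
q_3 = 37 > 22, so the last convergent with denominator <= 22 is p_2/q_2 = 7/4.
The closest fraction with denominator <= 22 is either p_2/q_2 or the intermediate fraction (k*p_2 + p_1)/(k*q_2 + q_1) with the largest k >= 1 whose denominator stays <= 22; these approach x as k grows, and every other convergent or intermediate fraction in range is farther away.
Largest k: floor((22 - q_1)/q_2) = floor((22 - 1)/4) = 5.
That gives (5*7 + 2)/(5*4 + 1) = 37/21.
Compare the errors: |x - 7/4| = |65*4 - 7*37|/(37*4) = 1/148, and |x - 37/21| = |65*21 - 37*37|/(37*21) = 4/777.
Cross-multiplying, 4*148 = 592 < 777 = 1*777, so 4/777 is smaller: the intermediate fraction 37/21 is closer to x than 7/4.

37/21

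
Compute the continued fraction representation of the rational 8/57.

Run the Euclidean algorithm on 8 and 57; the successive quotients are the partial quotients a_0, a_1, ... (each step inverts the fractional part left over by the previous one):
  8 = 0*57 + 8, so a_0 = 0.
  57 = 7*8 + 1, so a_1 = 7.
  8 = 8*1 + 0, so a_2 = 8.
The remainder reaches 0 after 3 divisions, so the expansion has 3 partial quotients, read off in order.

[0; 7, 8]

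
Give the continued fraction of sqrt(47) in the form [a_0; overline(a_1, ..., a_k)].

Write x_i = (sqrt(47) + m_i)/d_i with (m_0, d_0) = (0, 1). a_0 = floor(sqrt(47)) = 6, since 6^2 = 36 <= 47 < 49 = 7^2.
Iterate m_{i+1} = d_i*a_i - m_i, d_{i+1} = (47 - m_{i+1}^2)/d_i, a_{i+1} = floor((a_0 + m_{i+1})/d_{i+1}):
  m_1 = 1*6 - 0 = 6, d_1 = (47 - 6^2)/1 = 11/1 = 11, a_1 = floor((6 + 6)/11) = 1.
  m_2 = 11*1 - 6 = 5, d_2 = (47 - 5^2)/11 = 22/11 = 2, a_2 = floor((6 + 5)/2) = 5.
  m_3 = 2*5 - 5 = 5, d_3 = (47 - 5^2)/2 = 22/2 = 11, a_3 = floor((6 + 5)/11) = 1.
  m_4 = 11*1 - 5 = 6, d_4 = (47 - 6^2)/11 = 11/11 = 1, a_4 = floor((6 + 6)/1) = 12.
  m_5 = 1*12 - 6 = 6, d_5 = (47 - 6^2)/1 = 11/1 = 11: (m_5, d_5) = (m_1, d_1) = (6, 11), so from here the quotients repeat a_1, ..., a_4; the period length is 4.
Hence the expansion of sqrt(47) is a_0 = 6 followed by the repeating block 1, 5, 1, 12 (period 4).

[6; overline(1, 5, 1, 12)]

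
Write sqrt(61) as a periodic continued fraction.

Write x_i = (sqrt(61) + m_i)/d_i with (m_0, d_0) = (0, 1). a_0 = floor(sqrt(61)) = 7, since 7^2 = 49 <= 61 < 64 = 8^2.
Iterate m_{i+1} = d_i*a_i - m_i, d_{i+1} = (61 - m_{i+1}^2)/d_i, a_{i+1} = floor((a_0 + m_{i+1})/d_{i+1}):
  m_1 = 1*7 - 0 = 7, d_1 = (61 - 7^2)/1 = 12/1 = 12, a_1 = floor((7 + 7)/12) = 1.
  m_2 = 12*1 - 7 = 5, d_2 = (61 - 5^2)/12 = 36/12 = 3, a_2 = floor((7 + 5)/3) = 4.
  m_3 = 3*4 - 5 = 7, d_3 = (61 - 7^2)/3 = 12/3 = 4, a_3 = floor((7 + 7)/4) = 3.
  m_4 = 4*3 - 7 = 5, d_4 = (61 - 5^2)/4 = 36/4 = 9, a_4 = floor((7 + 5)/9) = 1.
  m_5 = 9*1 - 5 = 4, d_5 = (61 - 4^2)/9 = 45/9 = 5, a_5 = floor((7 + 4)/5) = 2.
  m_6 = 5*2 - 4 = 6, d_6 = (61 - 6^2)/5 = 25/5 = 5, a_6 = floor((7 + 6)/5) = 2.
  m_7 = 5*2 - 6 = 4, d_7 = (61 - 4^2)/5 = 45/5 = 9, a_7 = floor((7 + 4)/9) = 1.
  m_8 = 9*1 - 4 = 5, d_8 = (61 - 5^2)/9 = 36/9 = 4, a_8 = floor((7 + 5)/4) = 3.
  m_9 = 4*3 - 5 = 7, d_9 = (61 - 7^2)/4 = 12/4 = 3, a_9 = floor((7 + 7)/3) = 4.
  m_10 = 3*4 - 7 = 5, d_10 = (61 - 5^2)/3 = 36/3 = 12, a_10 = floor((7 + 5)/12) = 1.
  m_11 = 12*1 - 5 = 7, d_11 = (61 - 7^2)/12 = 12/12 = 1, a_11 = floor((7 + 7)/1) = 14.
  m_12 = 1*14 - 7 = 7, d_12 = (61 - 7^2)/1 = 12/1 = 12: (m_12, d_12) = (m_1, d_1) = (7, 12), so from here the quotients repeat a_1, ..., a_11; the period length is 11.
Hence the expansion of sqrt(61) is a_0 = 7 followed by the repeating block 1, 4, 3, 1, 2, 2, 1, 3, 4, 1, 14 (period 11).

[7; (1, 4, 3, 1, 2, 2, 1, 3, 4, 1, 14)]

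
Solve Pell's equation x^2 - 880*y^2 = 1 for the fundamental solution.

(x, y) = (89, 3)

First expand sqrt(880) as a continued fraction. With x_i = (sqrt(880) + m_i)/d_i and (m_0, d_0) = (0, 1): a_0 = floor(sqrt(880)) = 29, since 29^2 = 841 <= 880 < 900 = 30^2.
Iterate m_{i+1} = d_i*a_i - m_i, d_{i+1} = (880 - m_{i+1}^2)/d_i, a_{i+1} = floor((a_0 + m_{i+1})/d_{i+1}):
  m_1 = 1*29 - 0 = 29, d_1 = (880 - 29^2)/1 = 39/1 = 39, a_1 = floor((29 + 29)/39) = 1.
  m_2 = 39*1 - 29 = 10, d_2 = (880 - 10^2)/39 = 780/39 = 20, a_2 = floor((29 + 10)/20) = 1.
  m_3 = 20*1 - 10 = 10, d_3 = (880 - 10^2)/20 = 780/20 = 39, a_3 = floor((29 + 10)/39) = 1.
  m_4 = 39*1 - 10 = 29, d_4 = (880 - 29^2)/39 = 39/39 = 1, a_4 = floor((29 + 29)/1) = 58.
  m_5 = 1*58 - 29 = 29, d_5 = (880 - 29^2)/1 = 39/1 = 39: (m_5, d_5) = (m_1, d_1) = (29, 39), so from here the quotients repeat a_1, ..., a_4; the period length is 4.
So sqrt(880) = [29; (1, 1, 1, 58)] with period length k = 4.
k is even, so the fundamental solution of x^2 - 880y^2 = 1 is (p_{k-1}, q_{k-1}) = (p_3, q_3); compute convergents through index 3.
Convergents (p_i = a_i*p_{i-1} + p_{i-2}, q_i = a_i*q_{i-1} + q_{i-2} with p_{-2}=0, p_{-1}=1, q_{-2}=1, q_{-1}=0):
  i=0: a_0=29, p_0 = 29*1 + 0 = 29, q_0 = 29*0 + 1 = 1.
  i=1: a_1=1, p_1 = 1*29 + 1 = 30, q_1 = 1*1 + 0 = 1.
  i=2: a_2=1, p_2 = 1*30 + 29 = 59, q_2 = 1*1 + 1 = 2.
  i=3: a_3=1, p_3 = 1*59 + 30 = 89, q_3 = 1*2 + 1 = 3.
Check: 89^2 - 880*3^2 = 7921 - 7920 = 1, so (x, y) = (89, 3) solves the equation, and by the theorem it is the least positive solution.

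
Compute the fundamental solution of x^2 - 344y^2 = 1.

(x, y) = (10405, 561)

First expand sqrt(344) as a continued fraction. With x_i = (sqrt(344) + m_i)/d_i and (m_0, d_0) = (0, 1): a_0 = floor(sqrt(344)) = 18, since 18^2 = 324 <= 344 < 361 = 19^2.
Iterate m_{i+1} = d_i*a_i - m_i, d_{i+1} = (344 - m_{i+1}^2)/d_i, a_{i+1} = floor((a_0 + m_{i+1})/d_{i+1}):
  m_1 = 1*18 - 0 = 18, d_1 = (344 - 18^2)/1 = 20/1 = 20, a_1 = floor((18 + 18)/20) = 1.
  m_2 = 20*1 - 18 = 2, d_2 = (344 - 2^2)/20 = 340/20 = 17, a_2 = floor((18 + 2)/17) = 1.
  m_3 = 17*1 - 2 = 15, d_3 = (344 - 15^2)/17 = 119/17 = 7, a_3 = floor((18 + 15)/7) = 4.
  m_4 = 7*4 - 15 = 13, d_4 = (344 - 13^2)/7 = 175/7 = 25, a_4 = floor((18 + 13)/25) = 1.
  m_5 = 25*1 - 13 = 12, d_5 = (344 - 12^2)/25 = 200/25 = 8, a_5 = floor((18 + 12)/8) = 3.
  m_6 = 8*3 - 12 = 12, d_6 = (344 - 12^2)/8 = 200/8 = 25, a_6 = floor((18 + 12)/25) = 1.
  m_7 = 25*1 - 12 = 13, d_7 = (344 - 13^2)/25 = 175/25 = 7, a_7 = floor((18 + 13)/7) = 4.
  m_8 = 7*4 - 13 = 15, d_8 = (344 - 15^2)/7 = 119/7 = 17, a_8 = floor((18 + 15)/17) = 1.
  m_9 = 17*1 - 15 = 2, d_9 = (344 - 2^2)/17 = 340/17 = 20, a_9 = floor((18 + 2)/20) = 1.
  m_10 = 20*1 - 2 = 18, d_10 = (344 - 18^2)/20 = 20/20 = 1, a_10 = floor((18 + 18)/1) = 36.
  m_11 = 1*36 - 18 = 18, d_11 = (344 - 18^2)/1 = 20/1 = 20: (m_11, d_11) = (m_1, d_1) = (18, 20), so from here the quotients repeat a_1, ..., a_10; the period length is 10.
So sqrt(344) = [18; (1, 1, 4, 1, 3, 1, 4, 1, 1, 36)] with period length k = 10.
k is even, so the fundamental solution of x^2 - 344y^2 = 1 is (p_{k-1}, q_{k-1}) = (p_9, q_9); compute convergents through index 9.
Convergents (p_i = a_i*p_{i-1} + p_{i-2}, q_i = a_i*q_{i-1} + q_{i-2} with p_{-2}=0, p_{-1}=1, q_{-2}=1, q_{-1}=0):
  i=0: a_0=18, p_0 = 18*1 + 0 = 18, q_0 = 18*0 + 1 = 1.
  i=1: a_1=1, p_1 = 1*18 + 1 = 19, q_1 = 1*1 + 0 = 1.
  i=2: a_2=1, p_2 = 1*19 + 18 = 37, q_2 = 1*1 + 1 = 2.
  i=3: a_3=4, p_3 = 4*37 + 19 = 167, q_3 = 4*2 + 1 = 9.
  i=4: a_4=1, p_4 = 1*167 + 37 = 204, q_4 = 1*9 + 2 = 11.
  i=5: a_5=3, p_5 = 3*204 + 167 = 779, q_5 = 3*11 + 9 = 42.
  i=6: a_6=1, p_6 = 1*779 + 204 = 983, q_6 = 1*42 + 11 = 53.
  i=7: a_7=4, p_7 = 4*983 + 779 = 4711, q_7 = 4*53 + 42 = 254.
  i=8: a_8=1, p_8 = 1*4711 + 983 = 5694, q_8 = 1*254 + 53 = 307.
  i=9: a_9=1, p_9 = 1*5694 + 4711 = 10405, q_9 = 1*307 + 254 = 561.
Check: 10405^2 - 344*561^2 = 108264025 - 108264024 = 1, so (x, y) = (10405, 561) solves the equation, and by the theorem it is the least positive solution.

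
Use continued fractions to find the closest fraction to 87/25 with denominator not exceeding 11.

Expand x = 87/25 as a continued fraction with the Euclidean algorithm:
  87 = 3*25 + 12, so a_0 = 3.
  25 = 2*12 + 1, so a_1 = 2.
  12 = 12*1 + 0, so a_2 = 12.
so x = [3; 2, 12].
Convergents (p_i = a_i*p_{i-1} + p_{i-2}, q_i = a_i*q_{i-1} + q_{i-2} with p_{-2}=0, p_{-1}=1, q_{-2}=1, q_{-1}=0), until the denominator exceeds 11:
  i=0: a_0=3, p_0 = 3*1 + 0 = 3, q_0 = 3*0 + 1 = 1.
  i=1: a_1=2, p_1 = 2*3 + 1 = 7, q_1 = 2*1 + 0 = 2.
  i=2: a_2=12, p_2 = 12*7 + 3 = 87, q_2 = 12*2 + 1 = 25.
q_2 = 25 > 11, so the last convergent with denominator <= 11 is p_1/q_1 = 7/2.
The closest fraction with denominator <= 11 is either p_1/q_1 or the intermediate fraction (k*p_1 + p_0)/(k*q_1 + q_0) with the largest k >= 1 whose denominator stays <= 11; these approach x as k grows, and every other convergent or intermediate fraction in range is farther away.
Largest k: floor((11 - q_0)/q_1) = floor((11 - 1)/2) = 5.
That gives (5*7 + 3)/(5*2 + 1) = 38/11.
Compare the errors: |x - 7/2| = |87*2 - 7*25|/(25*2) = 1/50, and |x - 38/11| = |87*11 - 38*25|/(25*11) = 7/275.
Cross-multiplying, 1*275 = 275 < 350 = 7*50, so 1/50 is smaller: the convergent 7/2 is closer to x than 38/11.

7/2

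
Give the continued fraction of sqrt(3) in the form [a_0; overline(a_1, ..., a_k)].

Write x_i = (sqrt(3) + m_i)/d_i with (m_0, d_0) = (0, 1). a_0 = floor(sqrt(3)) = 1, since 1^2 = 1 <= 3 < 4 = 2^2.
Iterate m_{i+1} = d_i*a_i - m_i, d_{i+1} = (3 - m_{i+1}^2)/d_i, a_{i+1} = floor((a_0 + m_{i+1})/d_{i+1}):
  m_1 = 1*1 - 0 = 1, d_1 = (3 - 1^2)/1 = 2/1 = 2, a_1 = floor((1 + 1)/2) = 1.
  m_2 = 2*1 - 1 = 1, d_2 = (3 - 1^2)/2 = 2/2 = 1, a_2 = floor((1 + 1)/1) = 2.
  m_3 = 1*2 - 1 = 1, d_3 = (3 - 1^2)/1 = 2/1 = 2: (m_3, d_3) = (m_1, d_1) = (1, 2), so from here the quotients repeat a_1, a_2; the period length is 2.
Hence the expansion of sqrt(3) is a_0 = 1 followed by the repeating block 1, 2 (period 2).

[1; overline(1, 2)]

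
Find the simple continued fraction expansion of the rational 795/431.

[1; 1, 5, 2, 3, 4, 2]

Run the Euclidean algorithm on 795 and 431; the successive quotients are the partial quotients a_0, a_1, ... (each step inverts the fractional part left over by the previous one):
  795 = 1*431 + 364, so a_0 = 1.
  431 = 1*364 + 67, so a_1 = 1.
  364 = 5*67 + 29, so a_2 = 5.
  67 = 2*29 + 9, so a_3 = 2.
  29 = 3*9 + 2, so a_4 = 3.
  9 = 4*2 + 1, so a_5 = 4.
  2 = 2*1 + 0, so a_6 = 2.
The remainder reaches 0 after 7 divisions, so the expansion has 7 partial quotients, read off in order.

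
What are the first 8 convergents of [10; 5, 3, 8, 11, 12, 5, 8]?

10/1, 51/5, 163/16, 1355/133, 15068/1479, 182171/17881, 925923/90884, 7589555/744953

Using the convergent recurrence p_i = a_i*p_{i-1} + p_{i-2}, q_i = a_i*q_{i-1} + q_{i-2} with p_{-2}=0, p_{-1}=1, q_{-2}=1, q_{-1}=0:
  i=0: a_0=10, p_0 = 10*1 + 0 = 10, q_0 = 10*0 + 1 = 1.
  i=1: a_1=5, p_1 = 5*10 + 1 = 51, q_1 = 5*1 + 0 = 5.
  i=2: a_2=3, p_2 = 3*51 + 10 = 163, q_2 = 3*5 + 1 = 16.
  i=3: a_3=8, p_3 = 8*163 + 51 = 1355, q_3 = 8*16 + 5 = 133.
  i=4: a_4=11, p_4 = 11*1355 + 163 = 15068, q_4 = 11*133 + 16 = 1479.
  i=5: a_5=12, p_5 = 12*15068 + 1355 = 182171, q_5 = 12*1479 + 133 = 17881.
  i=6: a_6=5, p_6 = 5*182171 + 15068 = 925923, q_6 = 5*17881 + 1479 = 90884.
  i=7: a_7=8, p_7 = 8*925923 + 182171 = 7589555, q_7 = 8*90884 + 17881 = 744953.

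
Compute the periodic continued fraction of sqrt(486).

[22; (22, 44)]

Write x_i = (sqrt(486) + m_i)/d_i with (m_0, d_0) = (0, 1). a_0 = floor(sqrt(486)) = 22, since 22^2 = 484 <= 486 < 529 = 23^2.
Iterate m_{i+1} = d_i*a_i - m_i, d_{i+1} = (486 - m_{i+1}^2)/d_i, a_{i+1} = floor((a_0 + m_{i+1})/d_{i+1}):
  m_1 = 1*22 - 0 = 22, d_1 = (486 - 22^2)/1 = 2/1 = 2, a_1 = floor((22 + 22)/2) = 22.
  m_2 = 2*22 - 22 = 22, d_2 = (486 - 22^2)/2 = 2/2 = 1, a_2 = floor((22 + 22)/1) = 44.
  m_3 = 1*44 - 22 = 22, d_3 = (486 - 22^2)/1 = 2/1 = 2: (m_3, d_3) = (m_1, d_1) = (22, 2), so from here the quotients repeat a_1, a_2; the period length is 2.
Hence the expansion of sqrt(486) is a_0 = 22 followed by the repeating block 22, 44 (period 2).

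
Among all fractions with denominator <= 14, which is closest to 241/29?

108/13

Expand x = 241/29 as a continued fraction with the Euclidean algorithm:
  241 = 8*29 + 9, so a_0 = 8.
  29 = 3*9 + 2, so a_1 = 3.
  9 = 4*2 + 1, so a_2 = 4.
  2 = 2*1 + 0, so a_3 = 2.
so x = [8; 3, 4, 2].
Convergents (p_i = a_i*p_{i-1} + p_{i-2}, q_i = a_i*q_{i-1} + q_{i-2} with p_{-2}=0, p_{-1}=1, q_{-2}=1, q_{-1}=0), until the denominator exceeds 14:
  i=0: a_0=8, p_0 = 8*1 + 0 = 8, q_0 = 8*0 + 1 = 1.
  i=1: a_1=3, p_1 = 3*8 + 1 = 25, q_1 = 3*1 + 0 = 3.
  i=2: a_2=4, p_2 = 4*25 + 8 = 108, q_2 = 4*3 + 1 = 13.
  i=3: a_3=2, p_3 = 2*108 + 25 = 241, q_3 = 2*13 + 3 = 29.
q_3 = 29 > 14, so the last convergent with denominator <= 14 is p_2/q_2 = 108/13.
The closest fraction with denominator <= 14 is either p_2/q_2 or the intermediate fraction (k*p_2 + p_1)/(k*q_2 + q_1) with the largest k >= 1 whose denominator stays <= 14; these approach x as k grows, and every other convergent or intermediate fraction in range is farther away.
Largest k: floor((14 - q_1)/q_2) = floor((14 - 3)/13) = 0.
Since k = 0, no intermediate fraction beyond p_2/q_2 has denominator <= 14, so the convergent 108/13 is the closest (its error is |241*13 - 108*29|/(29*13) = 1/377).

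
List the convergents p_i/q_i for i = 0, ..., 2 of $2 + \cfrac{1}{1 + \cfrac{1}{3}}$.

Using the convergent recurrence p_i = a_i*p_{i-1} + p_{i-2}, q_i = a_i*q_{i-1} + q_{i-2} with p_{-2}=0, p_{-1}=1, q_{-2}=1, q_{-1}=0:
  i=0: a_0=2, p_0 = 2*1 + 0 = 2, q_0 = 2*0 + 1 = 1.
  i=1: a_1=1, p_1 = 1*2 + 1 = 3, q_1 = 1*1 + 0 = 1.
  i=2: a_2=3, p_2 = 3*3 + 2 = 11, q_2 = 3*1 + 1 = 4.

2/1, 3/1, 11/4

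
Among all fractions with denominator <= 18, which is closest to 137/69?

Expand x = 137/69 as a continued fraction with the Euclidean algorithm:
  137 = 1*69 + 68, so a_0 = 1.
  69 = 1*68 + 1, so a_1 = 1.
  68 = 68*1 + 0, so a_2 = 68.
so x = [1; 1, 68].
Convergents (p_i = a_i*p_{i-1} + p_{i-2}, q_i = a_i*q_{i-1} + q_{i-2} with p_{-2}=0, p_{-1}=1, q_{-2}=1, q_{-1}=0), until the denominator exceeds 18:
  i=0: a_0=1, p_0 = 1*1 + 0 = 1, q_0 = 1*0 + 1 = 1.
  i=1: a_1=1, p_1 = 1*1 + 1 = 2, q_1 = 1*1 + 0 = 1.
  i=2: a_2=68, p_2 = 68*2 + 1 = 137, q_2 = 68*1 + 1 = 69.
q_2 = 69 > 18, so the last convergent with denominator <= 18 is p_1/q_1 = 2/1.
The closest fraction with denominator <= 18 is either p_1/q_1 or the intermediate fraction (k*p_1 + p_0)/(k*q_1 + q_0) with the largest k >= 1 whose denominator stays <= 18; these approach x as k grows, and every other convergent or intermediate fraction in range is farther away.
Largest k: floor((18 - q_0)/q_1) = floor((18 - 1)/1) = 17.
That gives (17*2 + 1)/(17*1 + 1) = 35/18.
Compare the errors: |x - 2/1| = |137*1 - 2*69|/(69*1) = 1/69, and |x - 35/18| = |137*18 - 35*69|/(69*18) = 51/1242.
Cross-multiplying, 1*1242 = 1242 < 3519 = 51*69, so 1/69 is smaller: the convergent 2/1 is closer to x than 35/18.

2/1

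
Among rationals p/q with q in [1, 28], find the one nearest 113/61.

Expand x = 113/61 as a continued fraction with the Euclidean algorithm:
  113 = 1*61 + 52, so a_0 = 1.
  61 = 1*52 + 9, so a_1 = 1.
  52 = 5*9 + 7, so a_2 = 5.
  9 = 1*7 + 2, so a_3 = 1.
  7 = 3*2 + 1, so a_4 = 3.
  2 = 2*1 + 0, so a_5 = 2.
so x = [1; 1, 5, 1, 3, 2].
Convergents (p_i = a_i*p_{i-1} + p_{i-2}, q_i = a_i*q_{i-1} + q_{i-2} with p_{-2}=0, p_{-1}=1, q_{-2}=1, q_{-1}=0), until the denominator exceeds 28:
  i=0: a_0=1, p_0 = 1*1 + 0 = 1, q_0 = 1*0 + 1 = 1.
  i=1: a_1=1, p_1 = 1*1 + 1 = 2, q_1 = 1*1 + 0 = 1.
  i=2: a_2=5, p_2 = 5*2 + 1 = 11, q_2 = 5*1 + 1 = 6.
  i=3: a_3=1, p_3 = 1*11 + 2 = 13, q_3 = 1*6 + 1 = 7.
  i=4: a_4=3, p_4 = 3*13 + 11 = 50, q_4 = 3*7 + 6 = 27.
  i=5: a_5=2, p_5 = 2*50 + 13 = 113, q_5 = 2*27 + 7 = 61.
q_5 = 61 > 28, so the last convergent with denominator <= 28 is p_4/q_4 = 50/27.
The closest fraction with denominator <= 28 is either p_4/q_4 or the intermediate fraction (k*p_4 + p_3)/(k*q_4 + q_3) with the largest k >= 1 whose denominator stays <= 28; these approach x as k grows, and every other convergent or intermediate fraction in range is farther away.
Largest k: floor((28 - q_3)/q_4) = floor((28 - 7)/27) = 0.
Since k = 0, no intermediate fraction beyond p_4/q_4 has denominator <= 28, so the convergent 50/27 is the closest (its error is |113*27 - 50*61|/(61*27) = 1/1647).

50/27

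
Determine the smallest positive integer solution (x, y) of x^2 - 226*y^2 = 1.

(x, y) = (451, 30)

First expand sqrt(226) as a continued fraction. With x_i = (sqrt(226) + m_i)/d_i and (m_0, d_0) = (0, 1): a_0 = floor(sqrt(226)) = 15, since 15^2 = 225 <= 226 < 256 = 16^2.
Iterate m_{i+1} = d_i*a_i - m_i, d_{i+1} = (226 - m_{i+1}^2)/d_i, a_{i+1} = floor((a_0 + m_{i+1})/d_{i+1}):
  m_1 = 1*15 - 0 = 15, d_1 = (226 - 15^2)/1 = 1/1 = 1, a_1 = floor((15 + 15)/1) = 30.
  m_2 = 1*30 - 15 = 15, d_2 = (226 - 15^2)/1 = 1/1 = 1: (m_2, d_2) = (m_1, d_1) = (15, 1), so from here the quotient a_1 repeats; the period length is 1.
So sqrt(226) = [15; (30)] with period length k = 1.
k is odd, so (p_{k-1}, q_{k-1}) only solves x^2 - 226y^2 = -1 and the fundamental solution of x^2 - 226y^2 = 1 is (p_{2k-1}, q_{2k-1}) = (p_1, q_1); compute convergents through index 1, running through the period twice.
Convergents (p_i = a_i*p_{i-1} + p_{i-2}, q_i = a_i*q_{i-1} + q_{i-2} with p_{-2}=0, p_{-1}=1, q_{-2}=1, q_{-1}=0):
  i=0: a_0=15, p_0 = 15*1 + 0 = 15, q_0 = 15*0 + 1 = 1.
  i=1: a_1=30, p_1 = 30*15 + 1 = 451, q_1 = 30*1 + 0 = 30.
Indeed p_0^2 - 226*q_0^2 = 225 - 226 = -1, not +1.
Check: 451^2 - 226*30^2 = 203401 - 203400 = 1, so (x, y) = (451, 30) solves the equation, and by the theorem it is the least positive solution.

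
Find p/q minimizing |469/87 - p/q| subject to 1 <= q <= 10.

27/5

Expand x = 469/87 as a continued fraction with the Euclidean algorithm:
  469 = 5*87 + 34, so a_0 = 5.
  87 = 2*34 + 19, so a_1 = 2.
  34 = 1*19 + 15, so a_2 = 1.
  19 = 1*15 + 4, so a_3 = 1.
  15 = 3*4 + 3, so a_4 = 3.
  4 = 1*3 + 1, so a_5 = 1.
  3 = 3*1 + 0, so a_6 = 3.
so x = [5; 2, 1, 1, 3, 1, 3].
Convergents (p_i = a_i*p_{i-1} + p_{i-2}, q_i = a_i*q_{i-1} + q_{i-2} with p_{-2}=0, p_{-1}=1, q_{-2}=1, q_{-1}=0), until the denominator exceeds 10:
  i=0: a_0=5, p_0 = 5*1 + 0 = 5, q_0 = 5*0 + 1 = 1.
  i=1: a_1=2, p_1 = 2*5 + 1 = 11, q_1 = 2*1 + 0 = 2.
  i=2: a_2=1, p_2 = 1*11 + 5 = 16, q_2 = 1*2 + 1 = 3.
  i=3: a_3=1, p_3 = 1*16 + 11 = 27, q_3 = 1*3 + 2 = 5.
  i=4: a_4=3, p_4 = 3*27 + 16 = 97, q_4 = 3*5 + 3 = 18.
q_4 = 18 > 10, so the last convergent with denominator <= 10 is p_3/q_3 = 27/5.
The closest fraction with denominator <= 10 is either p_3/q_3 or the intermediate fraction (k*p_3 + p_2)/(k*q_3 + q_2) with the largest k >= 1 whose denominator stays <= 10; these approach x as k grows, and every other convergent or intermediate fraction in range is farther away.
Largest k: floor((10 - q_2)/q_3) = floor((10 - 3)/5) = 1.
That gives (1*27 + 16)/(1*5 + 3) = 43/8.
Compare the errors: |x - 27/5| = |469*5 - 27*87|/(87*5) = 4/435, and |x - 43/8| = |469*8 - 43*87|/(87*8) = 11/696.
Cross-multiplying, 4*696 = 2784 < 4785 = 11*435, so 4/435 is smaller: the convergent 27/5 is closer to x than 43/8.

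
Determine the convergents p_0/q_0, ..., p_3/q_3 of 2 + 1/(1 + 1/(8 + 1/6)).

2/1, 3/1, 26/9, 159/55

Using the convergent recurrence p_i = a_i*p_{i-1} + p_{i-2}, q_i = a_i*q_{i-1} + q_{i-2} with p_{-2}=0, p_{-1}=1, q_{-2}=1, q_{-1}=0:
  i=0: a_0=2, p_0 = 2*1 + 0 = 2, q_0 = 2*0 + 1 = 1.
  i=1: a_1=1, p_1 = 1*2 + 1 = 3, q_1 = 1*1 + 0 = 1.
  i=2: a_2=8, p_2 = 8*3 + 2 = 26, q_2 = 8*1 + 1 = 9.
  i=3: a_3=6, p_3 = 6*26 + 3 = 159, q_3 = 6*9 + 1 = 55.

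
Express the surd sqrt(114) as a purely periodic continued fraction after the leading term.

[10; (1, 2, 10, 2, 1, 20)]

Write x_i = (sqrt(114) + m_i)/d_i with (m_0, d_0) = (0, 1). a_0 = floor(sqrt(114)) = 10, since 10^2 = 100 <= 114 < 121 = 11^2.
Iterate m_{i+1} = d_i*a_i - m_i, d_{i+1} = (114 - m_{i+1}^2)/d_i, a_{i+1} = floor((a_0 + m_{i+1})/d_{i+1}):
  m_1 = 1*10 - 0 = 10, d_1 = (114 - 10^2)/1 = 14/1 = 14, a_1 = floor((10 + 10)/14) = 1.
  m_2 = 14*1 - 10 = 4, d_2 = (114 - 4^2)/14 = 98/14 = 7, a_2 = floor((10 + 4)/7) = 2.
  m_3 = 7*2 - 4 = 10, d_3 = (114 - 10^2)/7 = 14/7 = 2, a_3 = floor((10 + 10)/2) = 10.
  m_4 = 2*10 - 10 = 10, d_4 = (114 - 10^2)/2 = 14/2 = 7, a_4 = floor((10 + 10)/7) = 2.
  m_5 = 7*2 - 10 = 4, d_5 = (114 - 4^2)/7 = 98/7 = 14, a_5 = floor((10 + 4)/14) = 1.
  m_6 = 14*1 - 4 = 10, d_6 = (114 - 10^2)/14 = 14/14 = 1, a_6 = floor((10 + 10)/1) = 20.
  m_7 = 1*20 - 10 = 10, d_7 = (114 - 10^2)/1 = 14/1 = 14: (m_7, d_7) = (m_1, d_1) = (10, 14), so from here the quotients repeat a_1, ..., a_6; the period length is 6.
Hence the expansion of sqrt(114) is a_0 = 10 followed by the repeating block 1, 2, 10, 2, 1, 20 (period 6).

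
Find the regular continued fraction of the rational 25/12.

Run the Euclidean algorithm on 25 and 12; the successive quotients are the partial quotients a_0, a_1, ... (each step inverts the fractional part left over by the previous one):
  25 = 2*12 + 1, so a_0 = 2.
  12 = 12*1 + 0, so a_1 = 12.
The remainder reaches 0 after 2 divisions, so the expansion has 2 partial quotients, read off in order.

[2; 12]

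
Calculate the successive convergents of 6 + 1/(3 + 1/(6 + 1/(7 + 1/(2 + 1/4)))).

6/1, 19/3, 120/19, 859/136, 1838/291, 8211/1300

Using the convergent recurrence p_i = a_i*p_{i-1} + p_{i-2}, q_i = a_i*q_{i-1} + q_{i-2} with p_{-2}=0, p_{-1}=1, q_{-2}=1, q_{-1}=0:
  i=0: a_0=6, p_0 = 6*1 + 0 = 6, q_0 = 6*0 + 1 = 1.
  i=1: a_1=3, p_1 = 3*6 + 1 = 19, q_1 = 3*1 + 0 = 3.
  i=2: a_2=6, p_2 = 6*19 + 6 = 120, q_2 = 6*3 + 1 = 19.
  i=3: a_3=7, p_3 = 7*120 + 19 = 859, q_3 = 7*19 + 3 = 136.
  i=4: a_4=2, p_4 = 2*859 + 120 = 1838, q_4 = 2*136 + 19 = 291.
  i=5: a_5=4, p_5 = 4*1838 + 859 = 8211, q_5 = 4*291 + 136 = 1300.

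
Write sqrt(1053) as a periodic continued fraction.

[32; (2, 4, 2, 64)]

Write x_i = (sqrt(1053) + m_i)/d_i with (m_0, d_0) = (0, 1). a_0 = floor(sqrt(1053)) = 32, since 32^2 = 1024 <= 1053 < 1089 = 33^2.
Iterate m_{i+1} = d_i*a_i - m_i, d_{i+1} = (1053 - m_{i+1}^2)/d_i, a_{i+1} = floor((a_0 + m_{i+1})/d_{i+1}):
  m_1 = 1*32 - 0 = 32, d_1 = (1053 - 32^2)/1 = 29/1 = 29, a_1 = floor((32 + 32)/29) = 2.
  m_2 = 29*2 - 32 = 26, d_2 = (1053 - 26^2)/29 = 377/29 = 13, a_2 = floor((32 + 26)/13) = 4.
  m_3 = 13*4 - 26 = 26, d_3 = (1053 - 26^2)/13 = 377/13 = 29, a_3 = floor((32 + 26)/29) = 2.
  m_4 = 29*2 - 26 = 32, d_4 = (1053 - 32^2)/29 = 29/29 = 1, a_4 = floor((32 + 32)/1) = 64.
  m_5 = 1*64 - 32 = 32, d_5 = (1053 - 32^2)/1 = 29/1 = 29: (m_5, d_5) = (m_1, d_1) = (32, 29), so from here the quotients repeat a_1, ..., a_4; the period length is 4.
Hence the expansion of sqrt(1053) is a_0 = 32 followed by the repeating block 2, 4, 2, 64 (period 4).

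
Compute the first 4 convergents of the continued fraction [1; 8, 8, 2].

1/1, 9/8, 73/65, 155/138

Using the convergent recurrence p_i = a_i*p_{i-1} + p_{i-2}, q_i = a_i*q_{i-1} + q_{i-2} with p_{-2}=0, p_{-1}=1, q_{-2}=1, q_{-1}=0:
  i=0: a_0=1, p_0 = 1*1 + 0 = 1, q_0 = 1*0 + 1 = 1.
  i=1: a_1=8, p_1 = 8*1 + 1 = 9, q_1 = 8*1 + 0 = 8.
  i=2: a_2=8, p_2 = 8*9 + 1 = 73, q_2 = 8*8 + 1 = 65.
  i=3: a_3=2, p_3 = 2*73 + 9 = 155, q_3 = 2*65 + 8 = 138.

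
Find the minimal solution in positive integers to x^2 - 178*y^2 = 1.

First expand sqrt(178) as a continued fraction. With x_i = (sqrt(178) + m_i)/d_i and (m_0, d_0) = (0, 1): a_0 = floor(sqrt(178)) = 13, since 13^2 = 169 <= 178 < 196 = 14^2.
Iterate m_{i+1} = d_i*a_i - m_i, d_{i+1} = (178 - m_{i+1}^2)/d_i, a_{i+1} = floor((a_0 + m_{i+1})/d_{i+1}):
  m_1 = 1*13 - 0 = 13, d_1 = (178 - 13^2)/1 = 9/1 = 9, a_1 = floor((13 + 13)/9) = 2.
  m_2 = 9*2 - 13 = 5, d_2 = (178 - 5^2)/9 = 153/9 = 17, a_2 = floor((13 + 5)/17) = 1.
  m_3 = 17*1 - 5 = 12, d_3 = (178 - 12^2)/17 = 34/17 = 2, a_3 = floor((13 + 12)/2) = 12.
  m_4 = 2*12 - 12 = 12, d_4 = (178 - 12^2)/2 = 34/2 = 17, a_4 = floor((13 + 12)/17) = 1.
  m_5 = 17*1 - 12 = 5, d_5 = (178 - 5^2)/17 = 153/17 = 9, a_5 = floor((13 + 5)/9) = 2.
  m_6 = 9*2 - 5 = 13, d_6 = (178 - 13^2)/9 = 9/9 = 1, a_6 = floor((13 + 13)/1) = 26.
  m_7 = 1*26 - 13 = 13, d_7 = (178 - 13^2)/1 = 9/1 = 9: (m_7, d_7) = (m_1, d_1) = (13, 9), so from here the quotients repeat a_1, ..., a_6; the period length is 6.
So sqrt(178) = [13; (2, 1, 12, 1, 2, 26)] with period length k = 6.
k is even, so the fundamental solution of x^2 - 178y^2 = 1 is (p_{k-1}, q_{k-1}) = (p_5, q_5); compute convergents through index 5.
Convergents (p_i = a_i*p_{i-1} + p_{i-2}, q_i = a_i*q_{i-1} + q_{i-2} with p_{-2}=0, p_{-1}=1, q_{-2}=1, q_{-1}=0):
  i=0: a_0=13, p_0 = 13*1 + 0 = 13, q_0 = 13*0 + 1 = 1.
  i=1: a_1=2, p_1 = 2*13 + 1 = 27, q_1 = 2*1 + 0 = 2.
  i=2: a_2=1, p_2 = 1*27 + 13 = 40, q_2 = 1*2 + 1 = 3.
  i=3: a_3=12, p_3 = 12*40 + 27 = 507, q_3 = 12*3 + 2 = 38.
  i=4: a_4=1, p_4 = 1*507 + 40 = 547, q_4 = 1*38 + 3 = 41.
  i=5: a_5=2, p_5 = 2*547 + 507 = 1601, q_5 = 2*41 + 38 = 120.
Check: 1601^2 - 178*120^2 = 2563201 - 2563200 = 1, so (x, y) = (1601, 120) solves the equation, and by the theorem it is the least positive solution.

(x, y) = (1601, 120)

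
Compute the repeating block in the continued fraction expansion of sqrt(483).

[21; (1, 42)]

Write x_i = (sqrt(483) + m_i)/d_i with (m_0, d_0) = (0, 1). a_0 = floor(sqrt(483)) = 21, since 21^2 = 441 <= 483 < 484 = 22^2.
Iterate m_{i+1} = d_i*a_i - m_i, d_{i+1} = (483 - m_{i+1}^2)/d_i, a_{i+1} = floor((a_0 + m_{i+1})/d_{i+1}):
  m_1 = 1*21 - 0 = 21, d_1 = (483 - 21^2)/1 = 42/1 = 42, a_1 = floor((21 + 21)/42) = 1.
  m_2 = 42*1 - 21 = 21, d_2 = (483 - 21^2)/42 = 42/42 = 1, a_2 = floor((21 + 21)/1) = 42.
  m_3 = 1*42 - 21 = 21, d_3 = (483 - 21^2)/1 = 42/1 = 42: (m_3, d_3) = (m_1, d_1) = (21, 42), so from here the quotients repeat a_1, a_2; the period length is 2.
Hence the expansion of sqrt(483) is a_0 = 21 followed by the repeating block 1, 42 (period 2).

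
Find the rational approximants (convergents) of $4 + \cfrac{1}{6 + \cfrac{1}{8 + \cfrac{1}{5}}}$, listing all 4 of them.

Using the convergent recurrence p_i = a_i*p_{i-1} + p_{i-2}, q_i = a_i*q_{i-1} + q_{i-2} with p_{-2}=0, p_{-1}=1, q_{-2}=1, q_{-1}=0:
  i=0: a_0=4, p_0 = 4*1 + 0 = 4, q_0 = 4*0 + 1 = 1.
  i=1: a_1=6, p_1 = 6*4 + 1 = 25, q_1 = 6*1 + 0 = 6.
  i=2: a_2=8, p_2 = 8*25 + 4 = 204, q_2 = 8*6 + 1 = 49.
  i=3: a_3=5, p_3 = 5*204 + 25 = 1045, q_3 = 5*49 + 6 = 251.

4/1, 25/6, 204/49, 1045/251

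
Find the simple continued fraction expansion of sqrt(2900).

[53; (1, 5, 1, 2, 1, 5, 1, 106)]

Write x_i = (sqrt(2900) + m_i)/d_i with (m_0, d_0) = (0, 1). a_0 = floor(sqrt(2900)) = 53, since 53^2 = 2809 <= 2900 < 2916 = 54^2.
Iterate m_{i+1} = d_i*a_i - m_i, d_{i+1} = (2900 - m_{i+1}^2)/d_i, a_{i+1} = floor((a_0 + m_{i+1})/d_{i+1}):
  m_1 = 1*53 - 0 = 53, d_1 = (2900 - 53^2)/1 = 91/1 = 91, a_1 = floor((53 + 53)/91) = 1.
  m_2 = 91*1 - 53 = 38, d_2 = (2900 - 38^2)/91 = 1456/91 = 16, a_2 = floor((53 + 38)/16) = 5.
  m_3 = 16*5 - 38 = 42, d_3 = (2900 - 42^2)/16 = 1136/16 = 71, a_3 = floor((53 + 42)/71) = 1.
  m_4 = 71*1 - 42 = 29, d_4 = (2900 - 29^2)/71 = 2059/71 = 29, a_4 = floor((53 + 29)/29) = 2.
  m_5 = 29*2 - 29 = 29, d_5 = (2900 - 29^2)/29 = 2059/29 = 71, a_5 = floor((53 + 29)/71) = 1.
  m_6 = 71*1 - 29 = 42, d_6 = (2900 - 42^2)/71 = 1136/71 = 16, a_6 = floor((53 + 42)/16) = 5.
  m_7 = 16*5 - 42 = 38, d_7 = (2900 - 38^2)/16 = 1456/16 = 91, a_7 = floor((53 + 38)/91) = 1.
  m_8 = 91*1 - 38 = 53, d_8 = (2900 - 53^2)/91 = 91/91 = 1, a_8 = floor((53 + 53)/1) = 106.
  m_9 = 1*106 - 53 = 53, d_9 = (2900 - 53^2)/1 = 91/1 = 91: (m_9, d_9) = (m_1, d_1) = (53, 91), so from here the quotients repeat a_1, ..., a_8; the period length is 8.
Hence the expansion of sqrt(2900) is a_0 = 53 followed by the repeating block 1, 5, 1, 2, 1, 5, 1, 106 (period 8).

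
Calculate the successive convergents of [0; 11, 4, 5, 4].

0/1, 1/11, 4/45, 21/236, 88/989

Using the convergent recurrence p_i = a_i*p_{i-1} + p_{i-2}, q_i = a_i*q_{i-1} + q_{i-2} with p_{-2}=0, p_{-1}=1, q_{-2}=1, q_{-1}=0:
  i=0: a_0=0, p_0 = 0*1 + 0 = 0, q_0 = 0*0 + 1 = 1.
  i=1: a_1=11, p_1 = 11*0 + 1 = 1, q_1 = 11*1 + 0 = 11.
  i=2: a_2=4, p_2 = 4*1 + 0 = 4, q_2 = 4*11 + 1 = 45.
  i=3: a_3=5, p_3 = 5*4 + 1 = 21, q_3 = 5*45 + 11 = 236.
  i=4: a_4=4, p_4 = 4*21 + 4 = 88, q_4 = 4*236 + 45 = 989.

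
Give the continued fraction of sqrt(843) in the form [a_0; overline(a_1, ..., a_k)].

[29; overline(29, 58)]

Write x_i = (sqrt(843) + m_i)/d_i with (m_0, d_0) = (0, 1). a_0 = floor(sqrt(843)) = 29, since 29^2 = 841 <= 843 < 900 = 30^2.
Iterate m_{i+1} = d_i*a_i - m_i, d_{i+1} = (843 - m_{i+1}^2)/d_i, a_{i+1} = floor((a_0 + m_{i+1})/d_{i+1}):
  m_1 = 1*29 - 0 = 29, d_1 = (843 - 29^2)/1 = 2/1 = 2, a_1 = floor((29 + 29)/2) = 29.
  m_2 = 2*29 - 29 = 29, d_2 = (843 - 29^2)/2 = 2/2 = 1, a_2 = floor((29 + 29)/1) = 58.
  m_3 = 1*58 - 29 = 29, d_3 = (843 - 29^2)/1 = 2/1 = 2: (m_3, d_3) = (m_1, d_1) = (29, 2), so from here the quotients repeat a_1, a_2; the period length is 2.
Hence the expansion of sqrt(843) is a_0 = 29 followed by the repeating block 29, 58 (period 2).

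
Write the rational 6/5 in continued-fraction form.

[1; 5]

Run the Euclidean algorithm on 6 and 5; the successive quotients are the partial quotients a_0, a_1, ... (each step inverts the fractional part left over by the previous one):
  6 = 1*5 + 1, so a_0 = 1.
  5 = 5*1 + 0, so a_1 = 5.
The remainder reaches 0 after 2 divisions, so the expansion has 2 partial quotients, read off in order.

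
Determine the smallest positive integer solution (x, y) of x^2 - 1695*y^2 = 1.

(x, y) = (249616, 6063)

First expand sqrt(1695) as a continued fraction. With x_i = (sqrt(1695) + m_i)/d_i and (m_0, d_0) = (0, 1): a_0 = floor(sqrt(1695)) = 41, since 41^2 = 1681 <= 1695 < 1764 = 42^2.
Iterate m_{i+1} = d_i*a_i - m_i, d_{i+1} = (1695 - m_{i+1}^2)/d_i, a_{i+1} = floor((a_0 + m_{i+1})/d_{i+1}):
  m_1 = 1*41 - 0 = 41, d_1 = (1695 - 41^2)/1 = 14/1 = 14, a_1 = floor((41 + 41)/14) = 5.
  m_2 = 14*5 - 41 = 29, d_2 = (1695 - 29^2)/14 = 854/14 = 61, a_2 = floor((41 + 29)/61) = 1.
  m_3 = 61*1 - 29 = 32, d_3 = (1695 - 32^2)/61 = 671/61 = 11, a_3 = floor((41 + 32)/11) = 6.
  m_4 = 11*6 - 32 = 34, d_4 = (1695 - 34^2)/11 = 539/11 = 49, a_4 = floor((41 + 34)/49) = 1.
  m_5 = 49*1 - 34 = 15, d_5 = (1695 - 15^2)/49 = 1470/49 = 30, a_5 = floor((41 + 15)/30) = 1.
  m_6 = 30*1 - 15 = 15, d_6 = (1695 - 15^2)/30 = 1470/30 = 49, a_6 = floor((41 + 15)/49) = 1.
  m_7 = 49*1 - 15 = 34, d_7 = (1695 - 34^2)/49 = 539/49 = 11, a_7 = floor((41 + 34)/11) = 6.
  m_8 = 11*6 - 34 = 32, d_8 = (1695 - 32^2)/11 = 671/11 = 61, a_8 = floor((41 + 32)/61) = 1.
  m_9 = 61*1 - 32 = 29, d_9 = (1695 - 29^2)/61 = 854/61 = 14, a_9 = floor((41 + 29)/14) = 5.
  m_10 = 14*5 - 29 = 41, d_10 = (1695 - 41^2)/14 = 14/14 = 1, a_10 = floor((41 + 41)/1) = 82.
  m_11 = 1*82 - 41 = 41, d_11 = (1695 - 41^2)/1 = 14/1 = 14: (m_11, d_11) = (m_1, d_1) = (41, 14), so from here the quotients repeat a_1, ..., a_10; the period length is 10.
So sqrt(1695) = [41; (5, 1, 6, 1, 1, 1, 6, 1, 5, 82)] with period length k = 10.
k is even, so the fundamental solution of x^2 - 1695y^2 = 1 is (p_{k-1}, q_{k-1}) = (p_9, q_9); compute convergents through index 9.
Convergents (p_i = a_i*p_{i-1} + p_{i-2}, q_i = a_i*q_{i-1} + q_{i-2} with p_{-2}=0, p_{-1}=1, q_{-2}=1, q_{-1}=0):
  i=0: a_0=41, p_0 = 41*1 + 0 = 41, q_0 = 41*0 + 1 = 1.
  i=1: a_1=5, p_1 = 5*41 + 1 = 206, q_1 = 5*1 + 0 = 5.
  i=2: a_2=1, p_2 = 1*206 + 41 = 247, q_2 = 1*5 + 1 = 6.
  i=3: a_3=6, p_3 = 6*247 + 206 = 1688, q_3 = 6*6 + 5 = 41.
  i=4: a_4=1, p_4 = 1*1688 + 247 = 1935, q_4 = 1*41 + 6 = 47.
  i=5: a_5=1, p_5 = 1*1935 + 1688 = 3623, q_5 = 1*47 + 41 = 88.
  i=6: a_6=1, p_6 = 1*3623 + 1935 = 5558, q_6 = 1*88 + 47 = 135.
  i=7: a_7=6, p_7 = 6*5558 + 3623 = 36971, q_7 = 6*135 + 88 = 898.
  i=8: a_8=1, p_8 = 1*36971 + 5558 = 42529, q_8 = 1*898 + 135 = 1033.
  i=9: a_9=5, p_9 = 5*42529 + 36971 = 249616, q_9 = 5*1033 + 898 = 6063.
Check: 249616^2 - 1695*6063^2 = 62308147456 - 62308147455 = 1, so (x, y) = (249616, 6063) solves the equation, and by the theorem it is the least positive solution.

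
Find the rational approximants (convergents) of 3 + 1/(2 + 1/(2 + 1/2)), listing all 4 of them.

Using the convergent recurrence p_i = a_i*p_{i-1} + p_{i-2}, q_i = a_i*q_{i-1} + q_{i-2} with p_{-2}=0, p_{-1}=1, q_{-2}=1, q_{-1}=0:
  i=0: a_0=3, p_0 = 3*1 + 0 = 3, q_0 = 3*0 + 1 = 1.
  i=1: a_1=2, p_1 = 2*3 + 1 = 7, q_1 = 2*1 + 0 = 2.
  i=2: a_2=2, p_2 = 2*7 + 3 = 17, q_2 = 2*2 + 1 = 5.
  i=3: a_3=2, p_3 = 2*17 + 7 = 41, q_3 = 2*5 + 2 = 12.

3/1, 7/2, 17/5, 41/12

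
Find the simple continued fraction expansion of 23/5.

Run the Euclidean algorithm on 23 and 5; the successive quotients are the partial quotients a_0, a_1, ... (each step inverts the fractional part left over by the previous one):
  23 = 4*5 + 3, so a_0 = 4.
  5 = 1*3 + 2, so a_1 = 1.
  3 = 1*2 + 1, so a_2 = 1.
  2 = 2*1 + 0, so a_3 = 2.
The remainder reaches 0 after 4 divisions, so the expansion has 4 partial quotients, read off in order.

[4; 1, 1, 2]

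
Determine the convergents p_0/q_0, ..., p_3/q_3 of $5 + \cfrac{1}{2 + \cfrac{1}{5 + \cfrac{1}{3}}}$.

Using the convergent recurrence p_i = a_i*p_{i-1} + p_{i-2}, q_i = a_i*q_{i-1} + q_{i-2} with p_{-2}=0, p_{-1}=1, q_{-2}=1, q_{-1}=0:
  i=0: a_0=5, p_0 = 5*1 + 0 = 5, q_0 = 5*0 + 1 = 1.
  i=1: a_1=2, p_1 = 2*5 + 1 = 11, q_1 = 2*1 + 0 = 2.
  i=2: a_2=5, p_2 = 5*11 + 5 = 60, q_2 = 5*2 + 1 = 11.
  i=3: a_3=3, p_3 = 3*60 + 11 = 191, q_3 = 3*11 + 2 = 35.

5/1, 11/2, 60/11, 191/35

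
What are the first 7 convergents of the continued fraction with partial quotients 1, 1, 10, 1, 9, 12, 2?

Using the convergent recurrence p_i = a_i*p_{i-1} + p_{i-2}, q_i = a_i*q_{i-1} + q_{i-2} with p_{-2}=0, p_{-1}=1, q_{-2}=1, q_{-1}=0:
  i=0: a_0=1, p_0 = 1*1 + 0 = 1, q_0 = 1*0 + 1 = 1.
  i=1: a_1=1, p_1 = 1*1 + 1 = 2, q_1 = 1*1 + 0 = 1.
  i=2: a_2=10, p_2 = 10*2 + 1 = 21, q_2 = 10*1 + 1 = 11.
  i=3: a_3=1, p_3 = 1*21 + 2 = 23, q_3 = 1*11 + 1 = 12.
  i=4: a_4=9, p_4 = 9*23 + 21 = 228, q_4 = 9*12 + 11 = 119.
  i=5: a_5=12, p_5 = 12*228 + 23 = 2759, q_5 = 12*119 + 12 = 1440.
  i=6: a_6=2, p_6 = 2*2759 + 228 = 5746, q_6 = 2*1440 + 119 = 2999.

1/1, 2/1, 21/11, 23/12, 228/119, 2759/1440, 5746/2999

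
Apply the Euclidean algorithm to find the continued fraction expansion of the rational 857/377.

[2; 3, 1, 1, 1, 16, 2]

Run the Euclidean algorithm on 857 and 377; the successive quotients are the partial quotients a_0, a_1, ... (each step inverts the fractional part left over by the previous one):
  857 = 2*377 + 103, so a_0 = 2.
  377 = 3*103 + 68, so a_1 = 3.
  103 = 1*68 + 35, so a_2 = 1.
  68 = 1*35 + 33, so a_3 = 1.
  35 = 1*33 + 2, so a_4 = 1.
  33 = 16*2 + 1, so a_5 = 16.
  2 = 2*1 + 0, so a_6 = 2.
The remainder reaches 0 after 7 divisions, so the expansion has 7 partial quotients, read off in order.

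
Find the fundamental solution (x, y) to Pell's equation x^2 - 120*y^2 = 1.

First expand sqrt(120) as a continued fraction. With x_i = (sqrt(120) + m_i)/d_i and (m_0, d_0) = (0, 1): a_0 = floor(sqrt(120)) = 10, since 10^2 = 100 <= 120 < 121 = 11^2.
Iterate m_{i+1} = d_i*a_i - m_i, d_{i+1} = (120 - m_{i+1}^2)/d_i, a_{i+1} = floor((a_0 + m_{i+1})/d_{i+1}):
  m_1 = 1*10 - 0 = 10, d_1 = (120 - 10^2)/1 = 20/1 = 20, a_1 = floor((10 + 10)/20) = 1.
  m_2 = 20*1 - 10 = 10, d_2 = (120 - 10^2)/20 = 20/20 = 1, a_2 = floor((10 + 10)/1) = 20.
  m_3 = 1*20 - 10 = 10, d_3 = (120 - 10^2)/1 = 20/1 = 20: (m_3, d_3) = (m_1, d_1) = (10, 20), so from here the quotients repeat a_1, a_2; the period length is 2.
So sqrt(120) = [10; (1, 20)] with period length k = 2.
k is even, so the fundamental solution of x^2 - 120y^2 = 1 is (p_{k-1}, q_{k-1}) = (p_1, q_1); compute convergents through index 1.
Convergents (p_i = a_i*p_{i-1} + p_{i-2}, q_i = a_i*q_{i-1} + q_{i-2} with p_{-2}=0, p_{-1}=1, q_{-2}=1, q_{-1}=0):
  i=0: a_0=10, p_0 = 10*1 + 0 = 10, q_0 = 10*0 + 1 = 1.
  i=1: a_1=1, p_1 = 1*10 + 1 = 11, q_1 = 1*1 + 0 = 1.
Check: 11^2 - 120*1^2 = 121 - 120 = 1, so (x, y) = (11, 1) solves the equation, and by the theorem it is the least positive solution.

(x, y) = (11, 1)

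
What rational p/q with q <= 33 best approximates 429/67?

Expand x = 429/67 as a continued fraction with the Euclidean algorithm:
  429 = 6*67 + 27, so a_0 = 6.
  67 = 2*27 + 13, so a_1 = 2.
  27 = 2*13 + 1, so a_2 = 2.
  13 = 13*1 + 0, so a_3 = 13.
so x = [6; 2, 2, 13].
Convergents (p_i = a_i*p_{i-1} + p_{i-2}, q_i = a_i*q_{i-1} + q_{i-2} with p_{-2}=0, p_{-1}=1, q_{-2}=1, q_{-1}=0), until the denominator exceeds 33:
  i=0: a_0=6, p_0 = 6*1 + 0 = 6, q_0 = 6*0 + 1 = 1.
  i=1: a_1=2, p_1 = 2*6 + 1 = 13, q_1 = 2*1 + 0 = 2.
  i=2: a_2=2, p_2 = 2*13 + 6 = 32, q_2 = 2*2 + 1 = 5.
  i=3: a_3=13, p_3 = 13*32 + 13 = 429, q_3 = 13*5 + 2 = 67.
q_3 = 67 > 33, so the last convergent with denominator <= 33 is p_2/q_2 = 32/5.
The closest fraction with denominator <= 33 is either p_2/q_2 or the intermediate fraction (k*p_2 + p_1)/(k*q_2 + q_1) with the largest k >= 1 whose denominator stays <= 33; these approach x as k grows, and every other convergent or intermediate fraction in range is farther away.
Largest k: floor((33 - q_1)/q_2) = floor((33 - 2)/5) = 6.
That gives (6*32 + 13)/(6*5 + 2) = 205/32.
Compare the errors: |x - 32/5| = |429*5 - 32*67|/(67*5) = 1/335, and |x - 205/32| = |429*32 - 205*67|/(67*32) = 7/2144.
Cross-multiplying, 1*2144 = 2144 < 2345 = 7*335, so 1/335 is smaller: the convergent 32/5 is closer to x than 205/32.

32/5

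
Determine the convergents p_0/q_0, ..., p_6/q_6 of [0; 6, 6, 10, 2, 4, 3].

0/1, 1/6, 6/37, 61/376, 128/789, 573/3532, 1847/11385

Using the convergent recurrence p_i = a_i*p_{i-1} + p_{i-2}, q_i = a_i*q_{i-1} + q_{i-2} with p_{-2}=0, p_{-1}=1, q_{-2}=1, q_{-1}=0:
  i=0: a_0=0, p_0 = 0*1 + 0 = 0, q_0 = 0*0 + 1 = 1.
  i=1: a_1=6, p_1 = 6*0 + 1 = 1, q_1 = 6*1 + 0 = 6.
  i=2: a_2=6, p_2 = 6*1 + 0 = 6, q_2 = 6*6 + 1 = 37.
  i=3: a_3=10, p_3 = 10*6 + 1 = 61, q_3 = 10*37 + 6 = 376.
  i=4: a_4=2, p_4 = 2*61 + 6 = 128, q_4 = 2*376 + 37 = 789.
  i=5: a_5=4, p_5 = 4*128 + 61 = 573, q_5 = 4*789 + 376 = 3532.
  i=6: a_6=3, p_6 = 3*573 + 128 = 1847, q_6 = 3*3532 + 789 = 11385.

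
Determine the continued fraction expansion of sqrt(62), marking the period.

Write x_i = (sqrt(62) + m_i)/d_i with (m_0, d_0) = (0, 1). a_0 = floor(sqrt(62)) = 7, since 7^2 = 49 <= 62 < 64 = 8^2.
Iterate m_{i+1} = d_i*a_i - m_i, d_{i+1} = (62 - m_{i+1}^2)/d_i, a_{i+1} = floor((a_0 + m_{i+1})/d_{i+1}):
  m_1 = 1*7 - 0 = 7, d_1 = (62 - 7^2)/1 = 13/1 = 13, a_1 = floor((7 + 7)/13) = 1.
  m_2 = 13*1 - 7 = 6, d_2 = (62 - 6^2)/13 = 26/13 = 2, a_2 = floor((7 + 6)/2) = 6.
  m_3 = 2*6 - 6 = 6, d_3 = (62 - 6^2)/2 = 26/2 = 13, a_3 = floor((7 + 6)/13) = 1.
  m_4 = 13*1 - 6 = 7, d_4 = (62 - 7^2)/13 = 13/13 = 1, a_4 = floor((7 + 7)/1) = 14.
  m_5 = 1*14 - 7 = 7, d_5 = (62 - 7^2)/1 = 13/1 = 13: (m_5, d_5) = (m_1, d_1) = (7, 13), so from here the quotients repeat a_1, ..., a_4; the period length is 4.
Hence the expansion of sqrt(62) is a_0 = 7 followed by the repeating block 1, 6, 1, 14 (period 4).

[7; (1, 6, 1, 14)]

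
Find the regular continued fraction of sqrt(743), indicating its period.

Write x_i = (sqrt(743) + m_i)/d_i with (m_0, d_0) = (0, 1). a_0 = floor(sqrt(743)) = 27, since 27^2 = 729 <= 743 < 784 = 28^2.
Iterate m_{i+1} = d_i*a_i - m_i, d_{i+1} = (743 - m_{i+1}^2)/d_i, a_{i+1} = floor((a_0 + m_{i+1})/d_{i+1}):
  m_1 = 1*27 - 0 = 27, d_1 = (743 - 27^2)/1 = 14/1 = 14, a_1 = floor((27 + 27)/14) = 3.
  m_2 = 14*3 - 27 = 15, d_2 = (743 - 15^2)/14 = 518/14 = 37, a_2 = floor((27 + 15)/37) = 1.
  m_3 = 37*1 - 15 = 22, d_3 = (743 - 22^2)/37 = 259/37 = 7, a_3 = floor((27 + 22)/7) = 7.
  m_4 = 7*7 - 22 = 27, d_4 = (743 - 27^2)/7 = 14/7 = 2, a_4 = floor((27 + 27)/2) = 27.
  m_5 = 2*27 - 27 = 27, d_5 = (743 - 27^2)/2 = 14/2 = 7, a_5 = floor((27 + 27)/7) = 7.
  m_6 = 7*7 - 27 = 22, d_6 = (743 - 22^2)/7 = 259/7 = 37, a_6 = floor((27 + 22)/37) = 1.
  m_7 = 37*1 - 22 = 15, d_7 = (743 - 15^2)/37 = 518/37 = 14, a_7 = floor((27 + 15)/14) = 3.
  m_8 = 14*3 - 15 = 27, d_8 = (743 - 27^2)/14 = 14/14 = 1, a_8 = floor((27 + 27)/1) = 54.
  m_9 = 1*54 - 27 = 27, d_9 = (743 - 27^2)/1 = 14/1 = 14: (m_9, d_9) = (m_1, d_1) = (27, 14), so from here the quotients repeat a_1, ..., a_8; the period length is 8.
Hence the expansion of sqrt(743) is a_0 = 27 followed by the repeating block 3, 1, 7, 27, 7, 1, 3, 54 (period 8).

[27; (3, 1, 7, 27, 7, 1, 3, 54)]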